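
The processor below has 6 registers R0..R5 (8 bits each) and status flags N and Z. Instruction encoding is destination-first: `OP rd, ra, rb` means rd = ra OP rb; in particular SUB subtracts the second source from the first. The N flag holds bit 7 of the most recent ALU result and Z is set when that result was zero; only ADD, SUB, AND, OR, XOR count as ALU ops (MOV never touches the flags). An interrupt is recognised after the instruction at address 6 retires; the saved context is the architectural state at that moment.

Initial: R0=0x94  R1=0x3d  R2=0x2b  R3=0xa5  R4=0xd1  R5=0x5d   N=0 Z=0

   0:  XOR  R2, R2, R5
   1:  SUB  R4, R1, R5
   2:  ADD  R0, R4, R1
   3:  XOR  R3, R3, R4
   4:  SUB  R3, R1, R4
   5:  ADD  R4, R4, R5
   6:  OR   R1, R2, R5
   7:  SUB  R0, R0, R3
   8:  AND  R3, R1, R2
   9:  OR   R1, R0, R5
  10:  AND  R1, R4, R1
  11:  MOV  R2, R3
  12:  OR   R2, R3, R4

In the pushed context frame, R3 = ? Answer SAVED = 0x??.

SAVED = 0x5d

after  0: R0=0x94 R1=0x3d R2=0x76 R3=0xa5 R4=0xd1 R5=0x5d  N=0 Z=0
after  1: R0=0x94 R1=0x3d R2=0x76 R3=0xa5 R4=0xe0 R5=0x5d  N=1 Z=0
after  2: R0=0x1d R1=0x3d R2=0x76 R3=0xa5 R4=0xe0 R5=0x5d  N=0 Z=0
after  3: R0=0x1d R1=0x3d R2=0x76 R3=0x45 R4=0xe0 R5=0x5d  N=0 Z=0
after  4: R0=0x1d R1=0x3d R2=0x76 R3=0x5d R4=0xe0 R5=0x5d  N=0 Z=0
after  5: R0=0x1d R1=0x3d R2=0x76 R3=0x5d R4=0x3d R5=0x5d  N=0 Z=0
after  6: R0=0x1d R1=0x7f R2=0x76 R3=0x5d R4=0x3d R5=0x5d  N=0 Z=0
-- IRQ taken; context saved, return-PC = 7 --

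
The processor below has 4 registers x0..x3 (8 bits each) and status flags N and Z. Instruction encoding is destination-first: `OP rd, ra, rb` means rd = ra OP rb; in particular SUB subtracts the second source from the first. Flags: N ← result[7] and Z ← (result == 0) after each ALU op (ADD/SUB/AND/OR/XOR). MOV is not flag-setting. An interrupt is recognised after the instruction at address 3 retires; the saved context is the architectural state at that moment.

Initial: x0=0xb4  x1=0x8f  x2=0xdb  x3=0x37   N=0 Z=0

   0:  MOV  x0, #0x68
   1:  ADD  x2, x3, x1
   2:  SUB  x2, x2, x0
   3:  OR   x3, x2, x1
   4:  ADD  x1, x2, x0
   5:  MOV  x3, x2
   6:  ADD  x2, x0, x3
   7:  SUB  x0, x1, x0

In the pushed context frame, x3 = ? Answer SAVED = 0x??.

after  0: x0=0x68 x1=0x8f x2=0xdb x3=0x37  N=0 Z=0
after  1: x0=0x68 x1=0x8f x2=0xc6 x3=0x37  N=1 Z=0
after  2: x0=0x68 x1=0x8f x2=0x5e x3=0x37  N=0 Z=0
after  3: x0=0x68 x1=0x8f x2=0x5e x3=0xdf  N=1 Z=0
-- IRQ taken; context saved, return-PC = 4 --

SAVED = 0xdf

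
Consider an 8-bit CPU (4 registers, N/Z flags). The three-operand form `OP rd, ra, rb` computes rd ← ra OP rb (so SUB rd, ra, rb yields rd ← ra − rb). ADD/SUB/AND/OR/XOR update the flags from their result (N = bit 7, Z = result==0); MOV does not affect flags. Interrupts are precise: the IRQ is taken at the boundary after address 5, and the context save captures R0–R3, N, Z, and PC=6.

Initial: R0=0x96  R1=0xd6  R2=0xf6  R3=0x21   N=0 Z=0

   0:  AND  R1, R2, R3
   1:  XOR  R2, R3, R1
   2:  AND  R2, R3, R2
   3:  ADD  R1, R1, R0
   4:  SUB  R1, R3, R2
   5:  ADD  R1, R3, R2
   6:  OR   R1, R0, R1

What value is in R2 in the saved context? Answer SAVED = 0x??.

SAVED = 0x01

after  0: R0=0x96 R1=0x20 R2=0xf6 R3=0x21  N=0 Z=0
after  1: R0=0x96 R1=0x20 R2=0x01 R3=0x21  N=0 Z=0
after  2: R0=0x96 R1=0x20 R2=0x01 R3=0x21  N=0 Z=0
after  3: R0=0x96 R1=0xb6 R2=0x01 R3=0x21  N=1 Z=0
after  4: R0=0x96 R1=0x20 R2=0x01 R3=0x21  N=0 Z=0
after  5: R0=0x96 R1=0x22 R2=0x01 R3=0x21  N=0 Z=0
-- IRQ taken; context saved, return-PC = 6 --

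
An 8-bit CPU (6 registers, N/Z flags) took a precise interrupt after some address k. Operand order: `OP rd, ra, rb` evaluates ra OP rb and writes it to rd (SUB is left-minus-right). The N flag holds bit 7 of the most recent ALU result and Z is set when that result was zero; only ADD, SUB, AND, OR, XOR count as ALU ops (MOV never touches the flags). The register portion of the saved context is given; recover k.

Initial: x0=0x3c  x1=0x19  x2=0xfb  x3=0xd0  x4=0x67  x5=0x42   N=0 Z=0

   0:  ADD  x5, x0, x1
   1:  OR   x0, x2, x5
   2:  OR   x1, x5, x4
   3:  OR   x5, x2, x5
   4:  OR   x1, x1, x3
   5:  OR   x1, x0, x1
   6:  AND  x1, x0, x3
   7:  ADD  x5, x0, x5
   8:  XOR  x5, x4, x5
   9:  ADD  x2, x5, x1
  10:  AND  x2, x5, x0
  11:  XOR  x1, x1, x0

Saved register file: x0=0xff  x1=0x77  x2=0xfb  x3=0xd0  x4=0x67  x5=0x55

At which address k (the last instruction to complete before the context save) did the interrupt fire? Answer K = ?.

after  0: x0=0x3c x1=0x19 x2=0xfb x3=0xd0 x4=0x67 x5=0x55  N=0 Z=0
after  1: x0=0xff x1=0x19 x2=0xfb x3=0xd0 x4=0x67 x5=0x55  N=1 Z=0
after  2: x0=0xff x1=0x77 x2=0xfb x3=0xd0 x4=0x67 x5=0x55  N=0 Z=0
-- IRQ taken; context saved, return-PC = 3 --

K = 2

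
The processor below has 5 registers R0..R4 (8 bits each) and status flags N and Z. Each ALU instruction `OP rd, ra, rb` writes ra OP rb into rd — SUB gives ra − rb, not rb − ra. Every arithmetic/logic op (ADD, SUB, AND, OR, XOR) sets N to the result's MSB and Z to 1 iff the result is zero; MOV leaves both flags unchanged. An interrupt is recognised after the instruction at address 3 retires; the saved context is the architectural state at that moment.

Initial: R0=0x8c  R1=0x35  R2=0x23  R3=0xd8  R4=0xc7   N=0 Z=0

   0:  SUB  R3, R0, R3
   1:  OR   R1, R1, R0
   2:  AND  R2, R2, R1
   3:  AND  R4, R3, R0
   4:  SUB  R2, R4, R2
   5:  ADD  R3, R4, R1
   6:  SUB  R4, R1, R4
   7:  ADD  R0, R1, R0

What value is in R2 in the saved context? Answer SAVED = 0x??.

SAVED = 0x21

after  0: R0=0x8c R1=0x35 R2=0x23 R3=0xb4 R4=0xc7  N=1 Z=0
after  1: R0=0x8c R1=0xbd R2=0x23 R3=0xb4 R4=0xc7  N=1 Z=0
after  2: R0=0x8c R1=0xbd R2=0x21 R3=0xb4 R4=0xc7  N=0 Z=0
after  3: R0=0x8c R1=0xbd R2=0x21 R3=0xb4 R4=0x84  N=1 Z=0
-- IRQ taken; context saved, return-PC = 4 --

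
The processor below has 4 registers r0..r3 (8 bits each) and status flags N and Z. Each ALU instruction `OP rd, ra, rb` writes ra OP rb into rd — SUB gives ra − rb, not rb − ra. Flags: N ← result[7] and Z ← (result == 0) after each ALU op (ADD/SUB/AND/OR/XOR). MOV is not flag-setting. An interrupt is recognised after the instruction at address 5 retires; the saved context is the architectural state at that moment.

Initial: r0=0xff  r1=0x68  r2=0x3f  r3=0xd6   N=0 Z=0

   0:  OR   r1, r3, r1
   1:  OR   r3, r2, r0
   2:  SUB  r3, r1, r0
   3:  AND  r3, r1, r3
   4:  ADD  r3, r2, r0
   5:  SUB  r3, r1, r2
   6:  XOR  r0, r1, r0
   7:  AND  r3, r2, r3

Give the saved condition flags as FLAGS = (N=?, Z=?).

after  0: r0=0xff r1=0xfe r2=0x3f r3=0xd6  N=1 Z=0
after  1: r0=0xff r1=0xfe r2=0x3f r3=0xff  N=1 Z=0
after  2: r0=0xff r1=0xfe r2=0x3f r3=0xff  N=1 Z=0
after  3: r0=0xff r1=0xfe r2=0x3f r3=0xfe  N=1 Z=0
after  4: r0=0xff r1=0xfe r2=0x3f r3=0x3e  N=0 Z=0
after  5: r0=0xff r1=0xfe r2=0x3f r3=0xbf  N=1 Z=0
-- IRQ taken; context saved, return-PC = 6 --

FLAGS = (N=1, Z=0)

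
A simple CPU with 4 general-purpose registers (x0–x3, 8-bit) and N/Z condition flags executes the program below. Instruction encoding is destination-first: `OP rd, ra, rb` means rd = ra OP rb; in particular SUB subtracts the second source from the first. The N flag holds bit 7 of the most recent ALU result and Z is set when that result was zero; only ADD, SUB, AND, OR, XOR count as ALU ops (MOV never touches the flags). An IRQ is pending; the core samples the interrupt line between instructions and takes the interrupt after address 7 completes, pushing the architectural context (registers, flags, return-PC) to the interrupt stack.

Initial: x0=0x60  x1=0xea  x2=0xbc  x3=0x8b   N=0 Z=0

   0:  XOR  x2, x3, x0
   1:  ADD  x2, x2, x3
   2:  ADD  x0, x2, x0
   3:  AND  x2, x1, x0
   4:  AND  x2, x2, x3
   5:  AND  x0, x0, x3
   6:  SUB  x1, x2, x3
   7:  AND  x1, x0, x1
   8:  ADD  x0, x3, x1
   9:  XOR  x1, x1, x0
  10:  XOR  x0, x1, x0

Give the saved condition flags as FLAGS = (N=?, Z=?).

FLAGS = (N=1, Z=0)

after  0: x0=0x60 x1=0xea x2=0xeb x3=0x8b  N=1 Z=0
after  1: x0=0x60 x1=0xea x2=0x76 x3=0x8b  N=0 Z=0
after  2: x0=0xd6 x1=0xea x2=0x76 x3=0x8b  N=1 Z=0
after  3: x0=0xd6 x1=0xea x2=0xc2 x3=0x8b  N=1 Z=0
after  4: x0=0xd6 x1=0xea x2=0x82 x3=0x8b  N=1 Z=0
after  5: x0=0x82 x1=0xea x2=0x82 x3=0x8b  N=1 Z=0
after  6: x0=0x82 x1=0xf7 x2=0x82 x3=0x8b  N=1 Z=0
after  7: x0=0x82 x1=0x82 x2=0x82 x3=0x8b  N=1 Z=0
-- IRQ taken; context saved, return-PC = 8 --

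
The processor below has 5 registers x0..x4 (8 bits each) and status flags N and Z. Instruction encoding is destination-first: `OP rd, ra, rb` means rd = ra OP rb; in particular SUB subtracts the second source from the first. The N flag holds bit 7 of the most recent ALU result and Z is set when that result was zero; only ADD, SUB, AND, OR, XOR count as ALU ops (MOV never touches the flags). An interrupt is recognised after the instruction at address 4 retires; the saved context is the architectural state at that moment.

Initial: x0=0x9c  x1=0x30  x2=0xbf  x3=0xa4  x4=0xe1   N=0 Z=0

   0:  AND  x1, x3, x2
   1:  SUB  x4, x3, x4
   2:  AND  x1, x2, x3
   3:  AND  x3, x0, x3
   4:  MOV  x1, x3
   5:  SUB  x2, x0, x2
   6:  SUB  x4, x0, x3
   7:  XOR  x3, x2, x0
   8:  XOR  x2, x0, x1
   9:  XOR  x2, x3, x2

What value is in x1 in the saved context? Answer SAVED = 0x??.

SAVED = 0x84

after  0: x0=0x9c x1=0xa4 x2=0xbf x3=0xa4 x4=0xe1  N=1 Z=0
after  1: x0=0x9c x1=0xa4 x2=0xbf x3=0xa4 x4=0xc3  N=1 Z=0
after  2: x0=0x9c x1=0xa4 x2=0xbf x3=0xa4 x4=0xc3  N=1 Z=0
after  3: x0=0x9c x1=0xa4 x2=0xbf x3=0x84 x4=0xc3  N=1 Z=0
after  4: x0=0x9c x1=0x84 x2=0xbf x3=0x84 x4=0xc3  N=1 Z=0
-- IRQ taken; context saved, return-PC = 5 --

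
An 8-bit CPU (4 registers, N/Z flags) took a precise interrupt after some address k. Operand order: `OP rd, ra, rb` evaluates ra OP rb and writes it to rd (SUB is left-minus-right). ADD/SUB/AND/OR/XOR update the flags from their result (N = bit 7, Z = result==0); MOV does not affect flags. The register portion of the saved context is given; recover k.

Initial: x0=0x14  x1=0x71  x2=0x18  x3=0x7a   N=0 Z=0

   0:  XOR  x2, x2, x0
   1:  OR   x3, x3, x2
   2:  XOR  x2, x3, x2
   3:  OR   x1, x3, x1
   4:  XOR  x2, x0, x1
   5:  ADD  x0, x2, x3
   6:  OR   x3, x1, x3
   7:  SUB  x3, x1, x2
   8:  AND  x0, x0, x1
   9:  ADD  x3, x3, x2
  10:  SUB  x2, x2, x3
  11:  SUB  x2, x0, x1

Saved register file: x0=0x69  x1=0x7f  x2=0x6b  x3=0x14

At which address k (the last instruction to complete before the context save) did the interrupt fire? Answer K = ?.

K = 8

after  0: x0=0x14 x1=0x71 x2=0x0c x3=0x7a  N=0 Z=0
after  1: x0=0x14 x1=0x71 x2=0x0c x3=0x7e  N=0 Z=0
after  2: x0=0x14 x1=0x71 x2=0x72 x3=0x7e  N=0 Z=0
after  3: x0=0x14 x1=0x7f x2=0x72 x3=0x7e  N=0 Z=0
after  4: x0=0x14 x1=0x7f x2=0x6b x3=0x7e  N=0 Z=0
after  5: x0=0xe9 x1=0x7f x2=0x6b x3=0x7e  N=1 Z=0
after  6: x0=0xe9 x1=0x7f x2=0x6b x3=0x7f  N=0 Z=0
after  7: x0=0xe9 x1=0x7f x2=0x6b x3=0x14  N=0 Z=0
after  8: x0=0x69 x1=0x7f x2=0x6b x3=0x14  N=0 Z=0
-- IRQ taken; context saved, return-PC = 9 --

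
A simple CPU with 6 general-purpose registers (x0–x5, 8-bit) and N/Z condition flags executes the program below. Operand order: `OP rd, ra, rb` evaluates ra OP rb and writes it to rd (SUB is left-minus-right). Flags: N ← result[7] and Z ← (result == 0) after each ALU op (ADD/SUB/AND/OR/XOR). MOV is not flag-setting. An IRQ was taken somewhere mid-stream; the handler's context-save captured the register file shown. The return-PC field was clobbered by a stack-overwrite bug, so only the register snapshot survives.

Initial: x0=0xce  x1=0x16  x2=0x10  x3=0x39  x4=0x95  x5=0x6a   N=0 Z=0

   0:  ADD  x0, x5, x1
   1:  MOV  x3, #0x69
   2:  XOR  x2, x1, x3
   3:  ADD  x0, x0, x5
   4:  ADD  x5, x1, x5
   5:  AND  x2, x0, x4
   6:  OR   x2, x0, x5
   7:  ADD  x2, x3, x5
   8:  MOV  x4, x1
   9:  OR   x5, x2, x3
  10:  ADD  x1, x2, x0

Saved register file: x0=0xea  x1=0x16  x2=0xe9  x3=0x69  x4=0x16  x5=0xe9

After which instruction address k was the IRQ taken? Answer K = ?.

K = 9

after  0: x0=0x80 x1=0x16 x2=0x10 x3=0x39 x4=0x95 x5=0x6a  N=1 Z=0
after  1: x0=0x80 x1=0x16 x2=0x10 x3=0x69 x4=0x95 x5=0x6a  N=1 Z=0
after  2: x0=0x80 x1=0x16 x2=0x7f x3=0x69 x4=0x95 x5=0x6a  N=0 Z=0
after  3: x0=0xea x1=0x16 x2=0x7f x3=0x69 x4=0x95 x5=0x6a  N=1 Z=0
after  4: x0=0xea x1=0x16 x2=0x7f x3=0x69 x4=0x95 x5=0x80  N=1 Z=0
after  5: x0=0xea x1=0x16 x2=0x80 x3=0x69 x4=0x95 x5=0x80  N=1 Z=0
after  6: x0=0xea x1=0x16 x2=0xea x3=0x69 x4=0x95 x5=0x80  N=1 Z=0
after  7: x0=0xea x1=0x16 x2=0xe9 x3=0x69 x4=0x95 x5=0x80  N=1 Z=0
after  8: x0=0xea x1=0x16 x2=0xe9 x3=0x69 x4=0x16 x5=0x80  N=1 Z=0
after  9: x0=0xea x1=0x16 x2=0xe9 x3=0x69 x4=0x16 x5=0xe9  N=1 Z=0
-- IRQ taken; context saved, return-PC = 10 --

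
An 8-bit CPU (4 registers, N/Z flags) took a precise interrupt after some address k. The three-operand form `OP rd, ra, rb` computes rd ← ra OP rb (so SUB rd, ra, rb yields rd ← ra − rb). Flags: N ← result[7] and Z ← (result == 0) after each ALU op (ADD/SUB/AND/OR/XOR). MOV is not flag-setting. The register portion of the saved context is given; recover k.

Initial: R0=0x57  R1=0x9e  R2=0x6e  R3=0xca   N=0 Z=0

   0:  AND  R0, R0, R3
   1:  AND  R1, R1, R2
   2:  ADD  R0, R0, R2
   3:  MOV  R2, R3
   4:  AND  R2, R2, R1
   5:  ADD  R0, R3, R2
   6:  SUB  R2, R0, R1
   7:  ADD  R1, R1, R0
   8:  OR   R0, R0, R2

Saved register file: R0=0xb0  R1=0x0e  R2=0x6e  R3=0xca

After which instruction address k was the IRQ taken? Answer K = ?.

K = 2

after  0: R0=0x42 R1=0x9e R2=0x6e R3=0xca  N=0 Z=0
after  1: R0=0x42 R1=0x0e R2=0x6e R3=0xca  N=0 Z=0
after  2: R0=0xb0 R1=0x0e R2=0x6e R3=0xca  N=1 Z=0
-- IRQ taken; context saved, return-PC = 3 --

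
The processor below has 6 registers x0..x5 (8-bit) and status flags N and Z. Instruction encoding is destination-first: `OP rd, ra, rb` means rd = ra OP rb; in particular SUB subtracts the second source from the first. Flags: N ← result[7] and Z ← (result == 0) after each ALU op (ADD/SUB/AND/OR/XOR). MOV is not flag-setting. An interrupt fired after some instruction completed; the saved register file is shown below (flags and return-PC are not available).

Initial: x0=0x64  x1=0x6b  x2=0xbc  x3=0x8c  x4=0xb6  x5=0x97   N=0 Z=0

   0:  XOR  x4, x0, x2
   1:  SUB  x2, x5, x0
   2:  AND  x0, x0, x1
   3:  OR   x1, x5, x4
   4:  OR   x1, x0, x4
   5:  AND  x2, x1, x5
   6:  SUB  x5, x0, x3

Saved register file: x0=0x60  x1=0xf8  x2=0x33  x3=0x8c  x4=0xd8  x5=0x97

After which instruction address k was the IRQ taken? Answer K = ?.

K = 4

after  0: x0=0x64 x1=0x6b x2=0xbc x3=0x8c x4=0xd8 x5=0x97  N=1 Z=0
after  1: x0=0x64 x1=0x6b x2=0x33 x3=0x8c x4=0xd8 x5=0x97  N=0 Z=0
after  2: x0=0x60 x1=0x6b x2=0x33 x3=0x8c x4=0xd8 x5=0x97  N=0 Z=0
after  3: x0=0x60 x1=0xdf x2=0x33 x3=0x8c x4=0xd8 x5=0x97  N=1 Z=0
after  4: x0=0x60 x1=0xf8 x2=0x33 x3=0x8c x4=0xd8 x5=0x97  N=1 Z=0
-- IRQ taken; context saved, return-PC = 5 --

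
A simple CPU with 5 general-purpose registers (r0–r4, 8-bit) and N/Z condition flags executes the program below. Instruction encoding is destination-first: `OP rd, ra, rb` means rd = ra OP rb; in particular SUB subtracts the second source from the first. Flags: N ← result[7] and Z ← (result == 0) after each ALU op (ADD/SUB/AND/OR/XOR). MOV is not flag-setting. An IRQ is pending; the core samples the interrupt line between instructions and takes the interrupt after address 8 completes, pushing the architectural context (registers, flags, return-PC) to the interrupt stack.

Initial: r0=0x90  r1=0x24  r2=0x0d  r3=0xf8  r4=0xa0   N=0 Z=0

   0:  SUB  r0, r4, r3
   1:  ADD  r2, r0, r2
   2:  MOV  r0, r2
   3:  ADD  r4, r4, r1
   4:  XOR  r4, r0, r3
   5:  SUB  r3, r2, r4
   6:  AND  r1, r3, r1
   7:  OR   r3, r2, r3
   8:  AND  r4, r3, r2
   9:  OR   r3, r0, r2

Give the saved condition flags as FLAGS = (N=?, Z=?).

FLAGS = (N=1, Z=0)

after  0: r0=0xa8 r1=0x24 r2=0x0d r3=0xf8 r4=0xa0  N=1 Z=0
after  1: r0=0xa8 r1=0x24 r2=0xb5 r3=0xf8 r4=0xa0  N=1 Z=0
after  2: r0=0xb5 r1=0x24 r2=0xb5 r3=0xf8 r4=0xa0  N=1 Z=0
after  3: r0=0xb5 r1=0x24 r2=0xb5 r3=0xf8 r4=0xc4  N=1 Z=0
after  4: r0=0xb5 r1=0x24 r2=0xb5 r3=0xf8 r4=0x4d  N=0 Z=0
after  5: r0=0xb5 r1=0x24 r2=0xb5 r3=0x68 r4=0x4d  N=0 Z=0
after  6: r0=0xb5 r1=0x20 r2=0xb5 r3=0x68 r4=0x4d  N=0 Z=0
after  7: r0=0xb5 r1=0x20 r2=0xb5 r3=0xfd r4=0x4d  N=1 Z=0
after  8: r0=0xb5 r1=0x20 r2=0xb5 r3=0xfd r4=0xb5  N=1 Z=0
-- IRQ taken; context saved, return-PC = 9 --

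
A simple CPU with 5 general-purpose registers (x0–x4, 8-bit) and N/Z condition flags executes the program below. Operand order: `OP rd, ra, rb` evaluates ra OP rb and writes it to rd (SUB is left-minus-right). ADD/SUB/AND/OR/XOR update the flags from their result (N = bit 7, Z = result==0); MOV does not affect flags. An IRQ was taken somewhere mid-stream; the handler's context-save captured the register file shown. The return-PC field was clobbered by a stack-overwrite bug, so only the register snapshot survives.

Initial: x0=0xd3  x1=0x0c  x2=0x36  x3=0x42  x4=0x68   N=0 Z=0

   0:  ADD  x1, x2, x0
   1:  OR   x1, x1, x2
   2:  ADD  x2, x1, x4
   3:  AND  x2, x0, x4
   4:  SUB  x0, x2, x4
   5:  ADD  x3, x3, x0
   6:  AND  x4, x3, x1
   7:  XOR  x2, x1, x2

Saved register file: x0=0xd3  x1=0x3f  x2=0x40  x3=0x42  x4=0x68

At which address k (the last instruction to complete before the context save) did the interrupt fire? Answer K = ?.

after  0: x0=0xd3 x1=0x09 x2=0x36 x3=0x42 x4=0x68  N=0 Z=0
after  1: x0=0xd3 x1=0x3f x2=0x36 x3=0x42 x4=0x68  N=0 Z=0
after  2: x0=0xd3 x1=0x3f x2=0xa7 x3=0x42 x4=0x68  N=1 Z=0
after  3: x0=0xd3 x1=0x3f x2=0x40 x3=0x42 x4=0x68  N=0 Z=0
-- IRQ taken; context saved, return-PC = 4 --

K = 3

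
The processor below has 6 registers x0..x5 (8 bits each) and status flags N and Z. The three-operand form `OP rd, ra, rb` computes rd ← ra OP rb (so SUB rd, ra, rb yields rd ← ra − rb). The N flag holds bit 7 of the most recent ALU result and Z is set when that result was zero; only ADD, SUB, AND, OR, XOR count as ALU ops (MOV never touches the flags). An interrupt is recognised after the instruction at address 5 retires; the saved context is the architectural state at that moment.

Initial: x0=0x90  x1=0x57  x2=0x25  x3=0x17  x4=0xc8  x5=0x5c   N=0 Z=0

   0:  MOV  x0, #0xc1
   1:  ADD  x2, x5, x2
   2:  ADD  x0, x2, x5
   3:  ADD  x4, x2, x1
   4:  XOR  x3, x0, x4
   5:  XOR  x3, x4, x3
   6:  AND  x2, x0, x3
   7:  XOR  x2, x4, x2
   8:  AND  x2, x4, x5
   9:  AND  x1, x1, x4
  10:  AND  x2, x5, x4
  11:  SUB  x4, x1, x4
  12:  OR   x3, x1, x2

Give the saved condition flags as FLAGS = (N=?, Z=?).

after  0: x0=0xc1 x1=0x57 x2=0x25 x3=0x17 x4=0xc8 x5=0x5c  N=0 Z=0
after  1: x0=0xc1 x1=0x57 x2=0x81 x3=0x17 x4=0xc8 x5=0x5c  N=1 Z=0
after  2: x0=0xdd x1=0x57 x2=0x81 x3=0x17 x4=0xc8 x5=0x5c  N=1 Z=0
after  3: x0=0xdd x1=0x57 x2=0x81 x3=0x17 x4=0xd8 x5=0x5c  N=1 Z=0
after  4: x0=0xdd x1=0x57 x2=0x81 x3=0x05 x4=0xd8 x5=0x5c  N=0 Z=0
after  5: x0=0xdd x1=0x57 x2=0x81 x3=0xdd x4=0xd8 x5=0x5c  N=1 Z=0
-- IRQ taken; context saved, return-PC = 6 --

FLAGS = (N=1, Z=0)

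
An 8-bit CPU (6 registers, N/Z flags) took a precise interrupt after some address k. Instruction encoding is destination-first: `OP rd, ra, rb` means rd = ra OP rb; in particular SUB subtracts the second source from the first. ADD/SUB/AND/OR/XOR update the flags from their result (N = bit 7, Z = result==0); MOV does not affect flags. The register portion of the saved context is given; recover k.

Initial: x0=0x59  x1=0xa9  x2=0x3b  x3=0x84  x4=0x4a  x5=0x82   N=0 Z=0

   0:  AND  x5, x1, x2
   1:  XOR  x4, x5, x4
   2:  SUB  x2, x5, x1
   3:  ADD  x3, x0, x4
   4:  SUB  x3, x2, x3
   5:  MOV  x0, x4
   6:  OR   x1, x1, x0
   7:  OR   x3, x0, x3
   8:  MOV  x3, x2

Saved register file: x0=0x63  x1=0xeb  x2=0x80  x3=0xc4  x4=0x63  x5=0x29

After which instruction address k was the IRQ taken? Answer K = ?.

after  0: x0=0x59 x1=0xa9 x2=0x3b x3=0x84 x4=0x4a x5=0x29  N=0 Z=0
after  1: x0=0x59 x1=0xa9 x2=0x3b x3=0x84 x4=0x63 x5=0x29  N=0 Z=0
after  2: x0=0x59 x1=0xa9 x2=0x80 x3=0x84 x4=0x63 x5=0x29  N=1 Z=0
after  3: x0=0x59 x1=0xa9 x2=0x80 x3=0xbc x4=0x63 x5=0x29  N=1 Z=0
after  4: x0=0x59 x1=0xa9 x2=0x80 x3=0xc4 x4=0x63 x5=0x29  N=1 Z=0
after  5: x0=0x63 x1=0xa9 x2=0x80 x3=0xc4 x4=0x63 x5=0x29  N=1 Z=0
after  6: x0=0x63 x1=0xeb x2=0x80 x3=0xc4 x4=0x63 x5=0x29  N=1 Z=0
-- IRQ taken; context saved, return-PC = 7 --

K = 6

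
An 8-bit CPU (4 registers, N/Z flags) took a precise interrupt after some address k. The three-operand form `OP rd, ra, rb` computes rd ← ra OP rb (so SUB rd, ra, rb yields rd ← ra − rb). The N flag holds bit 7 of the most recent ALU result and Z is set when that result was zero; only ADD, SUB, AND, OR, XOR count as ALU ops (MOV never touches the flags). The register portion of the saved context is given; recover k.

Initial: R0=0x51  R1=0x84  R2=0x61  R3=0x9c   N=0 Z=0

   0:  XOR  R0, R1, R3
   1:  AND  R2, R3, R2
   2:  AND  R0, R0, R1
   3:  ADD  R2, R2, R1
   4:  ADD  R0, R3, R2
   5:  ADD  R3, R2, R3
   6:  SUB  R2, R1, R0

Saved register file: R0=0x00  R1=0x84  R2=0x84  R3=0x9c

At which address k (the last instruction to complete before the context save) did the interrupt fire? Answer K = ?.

K = 3

after  0: R0=0x18 R1=0x84 R2=0x61 R3=0x9c  N=0 Z=0
after  1: R0=0x18 R1=0x84 R2=0x00 R3=0x9c  N=0 Z=1
after  2: R0=0x00 R1=0x84 R2=0x00 R3=0x9c  N=0 Z=1
after  3: R0=0x00 R1=0x84 R2=0x84 R3=0x9c  N=1 Z=0
-- IRQ taken; context saved, return-PC = 4 --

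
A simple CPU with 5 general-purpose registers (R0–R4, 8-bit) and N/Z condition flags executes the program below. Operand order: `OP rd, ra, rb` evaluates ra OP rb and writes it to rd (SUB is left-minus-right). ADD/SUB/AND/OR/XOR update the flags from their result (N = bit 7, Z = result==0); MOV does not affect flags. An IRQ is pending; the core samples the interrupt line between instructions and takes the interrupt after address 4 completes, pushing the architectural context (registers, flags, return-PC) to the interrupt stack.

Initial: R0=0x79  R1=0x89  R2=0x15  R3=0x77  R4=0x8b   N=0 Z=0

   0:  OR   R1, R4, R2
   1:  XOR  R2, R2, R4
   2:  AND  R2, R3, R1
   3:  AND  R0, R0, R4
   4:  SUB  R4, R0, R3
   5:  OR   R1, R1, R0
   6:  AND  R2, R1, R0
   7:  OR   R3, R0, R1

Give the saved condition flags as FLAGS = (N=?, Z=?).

after  0: R0=0x79 R1=0x9f R2=0x15 R3=0x77 R4=0x8b  N=1 Z=0
after  1: R0=0x79 R1=0x9f R2=0x9e R3=0x77 R4=0x8b  N=1 Z=0
after  2: R0=0x79 R1=0x9f R2=0x17 R3=0x77 R4=0x8b  N=0 Z=0
after  3: R0=0x09 R1=0x9f R2=0x17 R3=0x77 R4=0x8b  N=0 Z=0
after  4: R0=0x09 R1=0x9f R2=0x17 R3=0x77 R4=0x92  N=1 Z=0
-- IRQ taken; context saved, return-PC = 5 --

FLAGS = (N=1, Z=0)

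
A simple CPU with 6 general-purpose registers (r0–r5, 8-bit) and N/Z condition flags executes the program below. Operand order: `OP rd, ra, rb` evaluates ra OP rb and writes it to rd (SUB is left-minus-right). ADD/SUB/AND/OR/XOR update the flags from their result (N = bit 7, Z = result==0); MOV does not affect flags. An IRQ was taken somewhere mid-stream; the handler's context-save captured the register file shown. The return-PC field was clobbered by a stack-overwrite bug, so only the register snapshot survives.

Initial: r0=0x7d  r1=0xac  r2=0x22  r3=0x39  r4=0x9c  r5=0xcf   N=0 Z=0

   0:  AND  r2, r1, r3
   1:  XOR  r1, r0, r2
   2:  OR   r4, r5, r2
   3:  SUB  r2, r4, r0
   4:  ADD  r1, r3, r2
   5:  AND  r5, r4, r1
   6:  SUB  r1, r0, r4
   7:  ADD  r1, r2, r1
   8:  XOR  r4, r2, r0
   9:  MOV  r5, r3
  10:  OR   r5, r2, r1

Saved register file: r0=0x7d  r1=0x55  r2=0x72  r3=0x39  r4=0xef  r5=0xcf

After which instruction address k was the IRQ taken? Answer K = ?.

K = 3

after  0: r0=0x7d r1=0xac r2=0x28 r3=0x39 r4=0x9c r5=0xcf  N=0 Z=0
after  1: r0=0x7d r1=0x55 r2=0x28 r3=0x39 r4=0x9c r5=0xcf  N=0 Z=0
after  2: r0=0x7d r1=0x55 r2=0x28 r3=0x39 r4=0xef r5=0xcf  N=1 Z=0
after  3: r0=0x7d r1=0x55 r2=0x72 r3=0x39 r4=0xef r5=0xcf  N=0 Z=0
-- IRQ taken; context saved, return-PC = 4 --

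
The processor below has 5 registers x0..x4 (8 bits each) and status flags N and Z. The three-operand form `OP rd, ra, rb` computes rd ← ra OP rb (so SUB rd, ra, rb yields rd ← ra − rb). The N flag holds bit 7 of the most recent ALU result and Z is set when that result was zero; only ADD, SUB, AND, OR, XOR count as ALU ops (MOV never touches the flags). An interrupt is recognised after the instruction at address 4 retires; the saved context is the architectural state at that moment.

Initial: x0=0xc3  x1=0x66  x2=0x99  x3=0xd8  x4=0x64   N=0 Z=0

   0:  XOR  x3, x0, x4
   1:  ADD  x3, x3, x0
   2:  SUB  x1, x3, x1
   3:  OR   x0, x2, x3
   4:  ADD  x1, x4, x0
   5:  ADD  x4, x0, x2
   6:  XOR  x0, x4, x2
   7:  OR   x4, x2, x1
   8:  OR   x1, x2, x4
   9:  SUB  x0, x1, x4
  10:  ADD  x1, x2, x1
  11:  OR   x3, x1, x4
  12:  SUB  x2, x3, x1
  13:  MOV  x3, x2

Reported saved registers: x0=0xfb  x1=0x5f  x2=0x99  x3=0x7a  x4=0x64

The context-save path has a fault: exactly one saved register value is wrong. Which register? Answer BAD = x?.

BAD = x3

after  0: x0=0xc3 x1=0x66 x2=0x99 x3=0xa7 x4=0x64  N=1 Z=0
after  1: x0=0xc3 x1=0x66 x2=0x99 x3=0x6a x4=0x64  N=0 Z=0
after  2: x0=0xc3 x1=0x04 x2=0x99 x3=0x6a x4=0x64  N=0 Z=0
after  3: x0=0xfb x1=0x04 x2=0x99 x3=0x6a x4=0x64  N=1 Z=0
after  4: x0=0xfb x1=0x5f x2=0x99 x3=0x6a x4=0x64  N=0 Z=0
-- IRQ taken; context saved, return-PC = 5 --
mismatch: x3: reported 0x7a vs actual 0x6a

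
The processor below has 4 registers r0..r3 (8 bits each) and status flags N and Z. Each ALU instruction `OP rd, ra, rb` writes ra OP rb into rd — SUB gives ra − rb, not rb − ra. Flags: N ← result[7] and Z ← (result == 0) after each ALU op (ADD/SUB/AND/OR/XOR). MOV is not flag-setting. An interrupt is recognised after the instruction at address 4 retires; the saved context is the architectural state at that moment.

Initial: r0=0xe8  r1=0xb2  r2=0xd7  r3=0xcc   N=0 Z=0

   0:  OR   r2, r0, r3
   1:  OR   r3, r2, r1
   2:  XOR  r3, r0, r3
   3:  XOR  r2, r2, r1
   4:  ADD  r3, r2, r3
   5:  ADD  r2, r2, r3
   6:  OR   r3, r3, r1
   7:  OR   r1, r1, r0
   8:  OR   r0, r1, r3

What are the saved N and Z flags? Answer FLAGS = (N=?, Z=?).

FLAGS = (N=0, Z=0)

after  0: r0=0xe8 r1=0xb2 r2=0xec r3=0xcc  N=1 Z=0
after  1: r0=0xe8 r1=0xb2 r2=0xec r3=0xfe  N=1 Z=0
after  2: r0=0xe8 r1=0xb2 r2=0xec r3=0x16  N=0 Z=0
after  3: r0=0xe8 r1=0xb2 r2=0x5e r3=0x16  N=0 Z=0
after  4: r0=0xe8 r1=0xb2 r2=0x5e r3=0x74  N=0 Z=0
-- IRQ taken; context saved, return-PC = 5 --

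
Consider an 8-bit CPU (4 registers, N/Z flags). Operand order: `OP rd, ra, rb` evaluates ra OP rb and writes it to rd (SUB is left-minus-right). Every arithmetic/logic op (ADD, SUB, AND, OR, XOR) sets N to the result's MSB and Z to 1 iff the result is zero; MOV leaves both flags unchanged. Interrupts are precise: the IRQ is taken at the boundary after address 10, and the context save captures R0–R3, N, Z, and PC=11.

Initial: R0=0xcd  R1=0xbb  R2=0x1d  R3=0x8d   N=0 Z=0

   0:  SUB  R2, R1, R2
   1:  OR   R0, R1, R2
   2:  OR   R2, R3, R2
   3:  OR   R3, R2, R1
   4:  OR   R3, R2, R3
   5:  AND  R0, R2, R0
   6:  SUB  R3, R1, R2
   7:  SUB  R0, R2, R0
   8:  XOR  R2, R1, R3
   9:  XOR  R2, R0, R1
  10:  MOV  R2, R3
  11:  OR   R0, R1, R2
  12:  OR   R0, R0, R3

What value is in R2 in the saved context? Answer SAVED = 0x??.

SAVED = 0x1c

after  0: R0=0xcd R1=0xbb R2=0x9e R3=0x8d  N=1 Z=0
after  1: R0=0xbf R1=0xbb R2=0x9e R3=0x8d  N=1 Z=0
after  2: R0=0xbf R1=0xbb R2=0x9f R3=0x8d  N=1 Z=0
after  3: R0=0xbf R1=0xbb R2=0x9f R3=0xbf  N=1 Z=0
after  4: R0=0xbf R1=0xbb R2=0x9f R3=0xbf  N=1 Z=0
after  5: R0=0x9f R1=0xbb R2=0x9f R3=0xbf  N=1 Z=0
after  6: R0=0x9f R1=0xbb R2=0x9f R3=0x1c  N=0 Z=0
after  7: R0=0x00 R1=0xbb R2=0x9f R3=0x1c  N=0 Z=1
after  8: R0=0x00 R1=0xbb R2=0xa7 R3=0x1c  N=1 Z=0
after  9: R0=0x00 R1=0xbb R2=0xbb R3=0x1c  N=1 Z=0
after 10: R0=0x00 R1=0xbb R2=0x1c R3=0x1c  N=1 Z=0
-- IRQ taken; context saved, return-PC = 11 --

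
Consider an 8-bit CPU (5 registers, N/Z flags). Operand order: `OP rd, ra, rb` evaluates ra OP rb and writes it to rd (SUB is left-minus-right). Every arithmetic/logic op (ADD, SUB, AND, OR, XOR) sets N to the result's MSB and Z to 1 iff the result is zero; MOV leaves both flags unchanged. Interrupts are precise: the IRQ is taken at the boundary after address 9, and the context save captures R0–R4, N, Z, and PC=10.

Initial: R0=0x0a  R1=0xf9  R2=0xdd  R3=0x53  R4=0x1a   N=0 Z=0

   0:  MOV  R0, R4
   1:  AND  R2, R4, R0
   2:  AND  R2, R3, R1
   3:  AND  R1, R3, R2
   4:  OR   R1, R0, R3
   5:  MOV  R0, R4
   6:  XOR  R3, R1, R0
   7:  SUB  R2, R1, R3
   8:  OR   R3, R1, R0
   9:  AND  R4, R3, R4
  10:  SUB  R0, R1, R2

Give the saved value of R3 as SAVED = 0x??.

after  0: R0=0x1a R1=0xf9 R2=0xdd R3=0x53 R4=0x1a  N=0 Z=0
after  1: R0=0x1a R1=0xf9 R2=0x1a R3=0x53 R4=0x1a  N=0 Z=0
after  2: R0=0x1a R1=0xf9 R2=0x51 R3=0x53 R4=0x1a  N=0 Z=0
after  3: R0=0x1a R1=0x51 R2=0x51 R3=0x53 R4=0x1a  N=0 Z=0
after  4: R0=0x1a R1=0x5b R2=0x51 R3=0x53 R4=0x1a  N=0 Z=0
after  5: R0=0x1a R1=0x5b R2=0x51 R3=0x53 R4=0x1a  N=0 Z=0
after  6: R0=0x1a R1=0x5b R2=0x51 R3=0x41 R4=0x1a  N=0 Z=0
after  7: R0=0x1a R1=0x5b R2=0x1a R3=0x41 R4=0x1a  N=0 Z=0
after  8: R0=0x1a R1=0x5b R2=0x1a R3=0x5b R4=0x1a  N=0 Z=0
after  9: R0=0x1a R1=0x5b R2=0x1a R3=0x5b R4=0x1a  N=0 Z=0
-- IRQ taken; context saved, return-PC = 10 --

SAVED = 0x5b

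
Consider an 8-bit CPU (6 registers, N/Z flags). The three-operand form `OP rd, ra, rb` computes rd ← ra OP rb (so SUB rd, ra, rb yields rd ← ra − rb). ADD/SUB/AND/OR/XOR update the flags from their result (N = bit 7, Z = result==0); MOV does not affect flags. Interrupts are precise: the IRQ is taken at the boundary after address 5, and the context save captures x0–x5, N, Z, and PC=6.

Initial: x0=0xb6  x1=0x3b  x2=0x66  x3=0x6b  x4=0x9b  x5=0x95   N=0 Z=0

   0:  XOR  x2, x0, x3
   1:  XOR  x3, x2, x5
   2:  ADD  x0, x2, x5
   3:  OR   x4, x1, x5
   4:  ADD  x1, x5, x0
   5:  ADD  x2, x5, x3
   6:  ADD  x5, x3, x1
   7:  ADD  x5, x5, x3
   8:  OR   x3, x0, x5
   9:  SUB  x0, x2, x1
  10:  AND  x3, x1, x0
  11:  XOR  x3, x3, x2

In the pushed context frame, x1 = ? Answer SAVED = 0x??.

after  0: x0=0xb6 x1=0x3b x2=0xdd x3=0x6b x4=0x9b x5=0x95  N=1 Z=0
after  1: x0=0xb6 x1=0x3b x2=0xdd x3=0x48 x4=0x9b x5=0x95  N=0 Z=0
after  2: x0=0x72 x1=0x3b x2=0xdd x3=0x48 x4=0x9b x5=0x95  N=0 Z=0
after  3: x0=0x72 x1=0x3b x2=0xdd x3=0x48 x4=0xbf x5=0x95  N=1 Z=0
after  4: x0=0x72 x1=0x07 x2=0xdd x3=0x48 x4=0xbf x5=0x95  N=0 Z=0
after  5: x0=0x72 x1=0x07 x2=0xdd x3=0x48 x4=0xbf x5=0x95  N=1 Z=0
-- IRQ taken; context saved, return-PC = 6 --

SAVED = 0x07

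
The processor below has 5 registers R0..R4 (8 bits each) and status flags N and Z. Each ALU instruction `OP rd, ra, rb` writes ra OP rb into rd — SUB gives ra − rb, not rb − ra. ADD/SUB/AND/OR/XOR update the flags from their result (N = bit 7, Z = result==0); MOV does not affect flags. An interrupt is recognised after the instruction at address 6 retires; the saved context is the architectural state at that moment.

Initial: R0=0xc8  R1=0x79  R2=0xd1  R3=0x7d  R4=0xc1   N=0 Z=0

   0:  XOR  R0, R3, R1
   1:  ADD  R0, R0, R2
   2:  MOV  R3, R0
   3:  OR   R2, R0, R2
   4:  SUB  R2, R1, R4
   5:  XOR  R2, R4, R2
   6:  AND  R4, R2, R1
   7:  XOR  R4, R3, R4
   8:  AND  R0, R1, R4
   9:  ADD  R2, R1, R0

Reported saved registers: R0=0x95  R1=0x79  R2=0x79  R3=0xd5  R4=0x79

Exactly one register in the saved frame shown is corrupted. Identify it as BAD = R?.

after  0: R0=0x04 R1=0x79 R2=0xd1 R3=0x7d R4=0xc1  N=0 Z=0
after  1: R0=0xd5 R1=0x79 R2=0xd1 R3=0x7d R4=0xc1  N=1 Z=0
after  2: R0=0xd5 R1=0x79 R2=0xd1 R3=0xd5 R4=0xc1  N=1 Z=0
after  3: R0=0xd5 R1=0x79 R2=0xd5 R3=0xd5 R4=0xc1  N=1 Z=0
after  4: R0=0xd5 R1=0x79 R2=0xb8 R3=0xd5 R4=0xc1  N=1 Z=0
after  5: R0=0xd5 R1=0x79 R2=0x79 R3=0xd5 R4=0xc1  N=0 Z=0
after  6: R0=0xd5 R1=0x79 R2=0x79 R3=0xd5 R4=0x79  N=0 Z=0
-- IRQ taken; context saved, return-PC = 7 --
mismatch: R0: reported 0x95 vs actual 0xd5

BAD = R0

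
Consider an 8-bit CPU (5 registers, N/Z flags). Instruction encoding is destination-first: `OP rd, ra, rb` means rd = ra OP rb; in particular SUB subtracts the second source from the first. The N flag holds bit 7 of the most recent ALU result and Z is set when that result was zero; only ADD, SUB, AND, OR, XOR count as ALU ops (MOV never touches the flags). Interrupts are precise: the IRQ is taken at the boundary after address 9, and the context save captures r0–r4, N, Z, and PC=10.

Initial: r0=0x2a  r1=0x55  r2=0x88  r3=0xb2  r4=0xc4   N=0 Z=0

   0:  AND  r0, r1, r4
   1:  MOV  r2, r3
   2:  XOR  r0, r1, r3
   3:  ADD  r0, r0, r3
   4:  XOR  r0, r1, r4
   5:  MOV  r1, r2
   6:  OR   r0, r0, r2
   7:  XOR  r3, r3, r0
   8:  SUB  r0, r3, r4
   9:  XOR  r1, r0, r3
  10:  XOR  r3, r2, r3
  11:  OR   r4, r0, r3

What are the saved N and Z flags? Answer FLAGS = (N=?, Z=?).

after  0: r0=0x44 r1=0x55 r2=0x88 r3=0xb2 r4=0xc4  N=0 Z=0
after  1: r0=0x44 r1=0x55 r2=0xb2 r3=0xb2 r4=0xc4  N=0 Z=0
after  2: r0=0xe7 r1=0x55 r2=0xb2 r3=0xb2 r4=0xc4  N=1 Z=0
after  3: r0=0x99 r1=0x55 r2=0xb2 r3=0xb2 r4=0xc4  N=1 Z=0
after  4: r0=0x91 r1=0x55 r2=0xb2 r3=0xb2 r4=0xc4  N=1 Z=0
after  5: r0=0x91 r1=0xb2 r2=0xb2 r3=0xb2 r4=0xc4  N=1 Z=0
after  6: r0=0xb3 r1=0xb2 r2=0xb2 r3=0xb2 r4=0xc4  N=1 Z=0
after  7: r0=0xb3 r1=0xb2 r2=0xb2 r3=0x01 r4=0xc4  N=0 Z=0
after  8: r0=0x3d r1=0xb2 r2=0xb2 r3=0x01 r4=0xc4  N=0 Z=0
after  9: r0=0x3d r1=0x3c r2=0xb2 r3=0x01 r4=0xc4  N=0 Z=0
-- IRQ taken; context saved, return-PC = 10 --

FLAGS = (N=0, Z=0)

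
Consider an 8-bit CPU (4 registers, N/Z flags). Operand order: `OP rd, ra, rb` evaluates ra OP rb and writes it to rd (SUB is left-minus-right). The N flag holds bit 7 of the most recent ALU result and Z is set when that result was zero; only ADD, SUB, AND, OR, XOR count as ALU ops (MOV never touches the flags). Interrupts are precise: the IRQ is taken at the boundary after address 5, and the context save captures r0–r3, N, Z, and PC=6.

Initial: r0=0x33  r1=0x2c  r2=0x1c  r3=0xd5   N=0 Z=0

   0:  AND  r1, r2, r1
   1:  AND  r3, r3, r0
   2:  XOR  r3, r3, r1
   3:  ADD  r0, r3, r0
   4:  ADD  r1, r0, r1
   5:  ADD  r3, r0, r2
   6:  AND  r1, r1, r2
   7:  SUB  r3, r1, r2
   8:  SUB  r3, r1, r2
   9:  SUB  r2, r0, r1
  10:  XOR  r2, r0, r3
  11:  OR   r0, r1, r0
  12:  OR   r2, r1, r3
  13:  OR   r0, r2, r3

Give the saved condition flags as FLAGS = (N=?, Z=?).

FLAGS = (N=0, Z=0)

after  0: r0=0x33 r1=0x0c r2=0x1c r3=0xd5  N=0 Z=0
after  1: r0=0x33 r1=0x0c r2=0x1c r3=0x11  N=0 Z=0
after  2: r0=0x33 r1=0x0c r2=0x1c r3=0x1d  N=0 Z=0
after  3: r0=0x50 r1=0x0c r2=0x1c r3=0x1d  N=0 Z=0
after  4: r0=0x50 r1=0x5c r2=0x1c r3=0x1d  N=0 Z=0
after  5: r0=0x50 r1=0x5c r2=0x1c r3=0x6c  N=0 Z=0
-- IRQ taken; context saved, return-PC = 6 --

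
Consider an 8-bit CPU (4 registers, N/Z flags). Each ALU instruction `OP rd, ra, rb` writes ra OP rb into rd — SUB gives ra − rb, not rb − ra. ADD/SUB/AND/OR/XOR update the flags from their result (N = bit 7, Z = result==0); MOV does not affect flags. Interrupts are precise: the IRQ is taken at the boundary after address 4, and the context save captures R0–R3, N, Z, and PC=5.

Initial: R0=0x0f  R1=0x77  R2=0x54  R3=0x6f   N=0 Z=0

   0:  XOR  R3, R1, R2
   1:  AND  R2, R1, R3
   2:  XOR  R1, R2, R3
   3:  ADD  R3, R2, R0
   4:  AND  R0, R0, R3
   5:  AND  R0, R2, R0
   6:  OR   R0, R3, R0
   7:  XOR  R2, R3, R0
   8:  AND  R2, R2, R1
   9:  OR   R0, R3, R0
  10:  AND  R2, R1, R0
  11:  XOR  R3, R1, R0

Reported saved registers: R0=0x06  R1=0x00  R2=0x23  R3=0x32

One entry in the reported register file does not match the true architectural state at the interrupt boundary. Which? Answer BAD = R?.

BAD = R0

after  0: R0=0x0f R1=0x77 R2=0x54 R3=0x23  N=0 Z=0
after  1: R0=0x0f R1=0x77 R2=0x23 R3=0x23  N=0 Z=0
after  2: R0=0x0f R1=0x00 R2=0x23 R3=0x23  N=0 Z=1
after  3: R0=0x0f R1=0x00 R2=0x23 R3=0x32  N=0 Z=0
after  4: R0=0x02 R1=0x00 R2=0x23 R3=0x32  N=0 Z=0
-- IRQ taken; context saved, return-PC = 5 --
mismatch: R0: reported 0x06 vs actual 0x02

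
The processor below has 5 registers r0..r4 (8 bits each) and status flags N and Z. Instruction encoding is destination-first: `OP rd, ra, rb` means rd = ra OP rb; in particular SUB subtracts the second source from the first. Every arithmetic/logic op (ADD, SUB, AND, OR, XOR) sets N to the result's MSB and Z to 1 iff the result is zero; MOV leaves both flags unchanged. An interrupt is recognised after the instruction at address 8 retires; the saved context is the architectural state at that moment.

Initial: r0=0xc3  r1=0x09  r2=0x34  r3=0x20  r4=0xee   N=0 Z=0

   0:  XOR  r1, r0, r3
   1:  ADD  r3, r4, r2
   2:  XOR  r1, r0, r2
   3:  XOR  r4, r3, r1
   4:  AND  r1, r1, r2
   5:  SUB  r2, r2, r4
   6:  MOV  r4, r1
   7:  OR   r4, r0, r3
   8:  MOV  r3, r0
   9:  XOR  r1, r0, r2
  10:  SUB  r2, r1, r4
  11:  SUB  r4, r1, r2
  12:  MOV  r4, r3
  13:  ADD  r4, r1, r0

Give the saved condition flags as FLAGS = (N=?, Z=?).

after  0: r0=0xc3 r1=0xe3 r2=0x34 r3=0x20 r4=0xee  N=1 Z=0
after  1: r0=0xc3 r1=0xe3 r2=0x34 r3=0x22 r4=0xee  N=0 Z=0
after  2: r0=0xc3 r1=0xf7 r2=0x34 r3=0x22 r4=0xee  N=1 Z=0
after  3: r0=0xc3 r1=0xf7 r2=0x34 r3=0x22 r4=0xd5  N=1 Z=0
after  4: r0=0xc3 r1=0x34 r2=0x34 r3=0x22 r4=0xd5  N=0 Z=0
after  5: r0=0xc3 r1=0x34 r2=0x5f r3=0x22 r4=0xd5  N=0 Z=0
after  6: r0=0xc3 r1=0x34 r2=0x5f r3=0x22 r4=0x34  N=0 Z=0
after  7: r0=0xc3 r1=0x34 r2=0x5f r3=0x22 r4=0xe3  N=1 Z=0
after  8: r0=0xc3 r1=0x34 r2=0x5f r3=0xc3 r4=0xe3  N=1 Z=0
-- IRQ taken; context saved, return-PC = 9 --

FLAGS = (N=1, Z=0)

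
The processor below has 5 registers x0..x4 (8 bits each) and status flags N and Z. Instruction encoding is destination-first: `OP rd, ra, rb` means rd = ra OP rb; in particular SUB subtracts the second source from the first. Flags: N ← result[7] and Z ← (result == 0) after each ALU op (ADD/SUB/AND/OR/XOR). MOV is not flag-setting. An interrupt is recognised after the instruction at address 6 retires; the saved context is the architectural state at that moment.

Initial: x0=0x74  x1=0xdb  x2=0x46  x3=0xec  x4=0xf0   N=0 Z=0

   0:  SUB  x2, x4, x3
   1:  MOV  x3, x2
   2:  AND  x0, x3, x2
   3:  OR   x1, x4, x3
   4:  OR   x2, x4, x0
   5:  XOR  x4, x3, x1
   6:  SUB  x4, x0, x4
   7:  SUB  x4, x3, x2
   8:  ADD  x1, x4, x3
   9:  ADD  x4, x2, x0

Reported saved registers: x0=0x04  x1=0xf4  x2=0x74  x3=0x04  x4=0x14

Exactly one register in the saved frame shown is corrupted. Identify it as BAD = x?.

after  0: x0=0x74 x1=0xdb x2=0x04 x3=0xec x4=0xf0  N=0 Z=0
after  1: x0=0x74 x1=0xdb x2=0x04 x3=0x04 x4=0xf0  N=0 Z=0
after  2: x0=0x04 x1=0xdb x2=0x04 x3=0x04 x4=0xf0  N=0 Z=0
after  3: x0=0x04 x1=0xf4 x2=0x04 x3=0x04 x4=0xf0  N=1 Z=0
after  4: x0=0x04 x1=0xf4 x2=0xf4 x3=0x04 x4=0xf0  N=1 Z=0
after  5: x0=0x04 x1=0xf4 x2=0xf4 x3=0x04 x4=0xf0  N=1 Z=0
after  6: x0=0x04 x1=0xf4 x2=0xf4 x3=0x04 x4=0x14  N=0 Z=0
-- IRQ taken; context saved, return-PC = 7 --
mismatch: x2: reported 0x74 vs actual 0xf4

BAD = x2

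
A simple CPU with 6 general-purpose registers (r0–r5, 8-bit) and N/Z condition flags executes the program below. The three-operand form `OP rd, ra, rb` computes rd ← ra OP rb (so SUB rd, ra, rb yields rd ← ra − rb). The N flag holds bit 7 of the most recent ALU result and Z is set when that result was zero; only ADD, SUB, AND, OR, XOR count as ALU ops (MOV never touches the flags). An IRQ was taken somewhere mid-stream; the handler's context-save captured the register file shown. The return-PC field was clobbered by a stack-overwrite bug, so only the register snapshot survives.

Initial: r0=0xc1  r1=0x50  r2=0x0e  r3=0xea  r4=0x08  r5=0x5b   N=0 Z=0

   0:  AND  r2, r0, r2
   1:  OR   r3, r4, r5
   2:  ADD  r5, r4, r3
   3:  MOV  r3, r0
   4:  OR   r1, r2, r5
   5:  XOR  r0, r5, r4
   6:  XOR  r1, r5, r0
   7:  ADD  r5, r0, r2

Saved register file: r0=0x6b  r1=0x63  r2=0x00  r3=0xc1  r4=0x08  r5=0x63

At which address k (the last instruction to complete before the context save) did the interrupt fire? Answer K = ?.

after  0: r0=0xc1 r1=0x50 r2=0x00 r3=0xea r4=0x08 r5=0x5b  N=0 Z=1
after  1: r0=0xc1 r1=0x50 r2=0x00 r3=0x5b r4=0x08 r5=0x5b  N=0 Z=0
after  2: r0=0xc1 r1=0x50 r2=0x00 r3=0x5b r4=0x08 r5=0x63  N=0 Z=0
after  3: r0=0xc1 r1=0x50 r2=0x00 r3=0xc1 r4=0x08 r5=0x63  N=0 Z=0
after  4: r0=0xc1 r1=0x63 r2=0x00 r3=0xc1 r4=0x08 r5=0x63  N=0 Z=0
after  5: r0=0x6b r1=0x63 r2=0x00 r3=0xc1 r4=0x08 r5=0x63  N=0 Z=0
-- IRQ taken; context saved, return-PC = 6 --

K = 5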